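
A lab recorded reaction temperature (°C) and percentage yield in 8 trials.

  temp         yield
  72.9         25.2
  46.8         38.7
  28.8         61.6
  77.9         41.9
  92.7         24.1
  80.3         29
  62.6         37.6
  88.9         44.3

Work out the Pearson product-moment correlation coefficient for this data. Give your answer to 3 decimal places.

-0.686

n = 8, Σx = 550.9, Σy = 302.4, Σx² = 41265.85, Σy² = 12480.96, Σxy = 19541.13
nΣxy − ΣxΣy = 156329.04 − 166592.16 = -10263.12
nΣx² − (Σx)² = 330126.8 − 303490.81 = 26635.99; nΣy² − (Σy)² = 99847.68 − 91445.76 = 8401.92
r = -10263.12 / √(26635.99 × 8401.92) = -10263.12 / 14959.7278 ≈ -0.686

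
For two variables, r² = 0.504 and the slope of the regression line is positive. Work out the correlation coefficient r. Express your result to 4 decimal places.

0.7099

|r| = √0.504 = 0.7099
The association is positive, so r = 0.7099.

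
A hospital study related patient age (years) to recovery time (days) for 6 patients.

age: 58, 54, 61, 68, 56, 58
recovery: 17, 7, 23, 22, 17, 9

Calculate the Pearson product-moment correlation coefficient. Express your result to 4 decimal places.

0.7177

n = 6, Σx = 355, Σy = 95, Σx² = 21125, Σy² = 1721, Σxy = 5737
nΣxy − ΣxΣy = 34422 − 33725 = 697
nΣx² − (Σx)² = 126750 − 126025 = 725; nΣy² − (Σy)² = 10326 − 9025 = 1301
r = 697 / √(725 × 1301) = 697 / 971.1977 ≈ 0.7177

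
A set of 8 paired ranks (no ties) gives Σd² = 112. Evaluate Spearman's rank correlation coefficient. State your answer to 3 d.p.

ρ = 1 − 6Σd² / [n(n²−1)] = 1 − 6×112 / (8×63)
  = 1 − 672/504 = 1 − 1.3333 ≈ -0.333

-0.333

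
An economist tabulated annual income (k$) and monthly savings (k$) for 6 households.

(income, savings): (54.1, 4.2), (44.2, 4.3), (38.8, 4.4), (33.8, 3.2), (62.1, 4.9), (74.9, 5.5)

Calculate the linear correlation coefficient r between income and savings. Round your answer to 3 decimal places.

0.885

n = 6, Σx = 307.9, Σy = 26.5, Σx² = 16994.75, Σy² = 119.99, Σxy = 1412.4
nΣxy − ΣxΣy = 8474.4 − 8159.35 = 315.05
nΣx² − (Σx)² = 101968.5 − 94802.41 = 7166.09; nΣy² − (Σy)² = 719.94 − 702.25 = 17.69
r = 315.05 / √(7166.09 × 17.69) = 315.05 / 356.0451 ≈ 0.885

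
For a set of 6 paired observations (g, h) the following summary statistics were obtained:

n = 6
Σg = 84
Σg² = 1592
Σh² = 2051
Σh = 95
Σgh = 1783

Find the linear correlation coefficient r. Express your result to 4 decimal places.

r = (nΣgh − ΣgΣh) / √[(nΣg² − (Σg)²)(nΣh² − (Σh)²)]
Numerator: 6×1783 − 84×95 = 2718
Denominator: √[(9552 − 7056)(12306 − 9025)] = √[2496 × 3281] = 2861.7086
r = 2718 / 2861.7086 ≈ 0.9498

0.9498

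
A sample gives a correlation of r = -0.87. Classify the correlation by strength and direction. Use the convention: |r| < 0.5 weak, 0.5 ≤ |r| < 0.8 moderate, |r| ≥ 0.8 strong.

r = -0.87 < 0 so the relationship is negative.
|r| = 0.87, which falls in the strong range.

strong negative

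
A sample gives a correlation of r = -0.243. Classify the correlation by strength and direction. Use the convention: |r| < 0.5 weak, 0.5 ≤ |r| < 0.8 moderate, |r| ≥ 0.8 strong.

r = -0.243 < 0 so the relationship is negative.
|r| = 0.243, which falls in the weak range.

weak negative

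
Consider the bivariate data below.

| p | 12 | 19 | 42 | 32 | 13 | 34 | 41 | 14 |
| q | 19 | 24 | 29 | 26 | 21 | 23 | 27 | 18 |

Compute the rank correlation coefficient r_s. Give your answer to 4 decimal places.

0.8571

Rank p: 1, 4, 8, 5, 2, 6, 7, 3
Rank q: 2, 5, 8, 6, 3, 4, 7, 1
d = rank(p) − rank(q): -1, -1, 0, -1, -1, 2, 0, 2; Σd² = 12
ρ = 1 − 6Σd² / [n(n²−1)] = 1 − 6×12 / (8×63) = 1 − 72/504 ≈ 0.8571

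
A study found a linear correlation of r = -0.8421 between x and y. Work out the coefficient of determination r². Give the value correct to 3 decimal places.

0.709

r² = (-0.8421)² = 0.709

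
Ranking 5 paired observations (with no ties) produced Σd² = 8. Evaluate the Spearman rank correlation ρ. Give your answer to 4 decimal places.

0.6000

ρ = 1 − 6Σd² / [n(n²−1)] = 1 − 6×8 / (5×24)
  = 1 − 48/120 = 1 − 0.40000 ≈ 0.6000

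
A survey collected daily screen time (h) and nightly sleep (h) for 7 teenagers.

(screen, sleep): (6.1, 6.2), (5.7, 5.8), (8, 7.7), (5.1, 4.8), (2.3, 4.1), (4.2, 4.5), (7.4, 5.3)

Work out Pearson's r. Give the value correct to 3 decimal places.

n = 7, Σx = 38.8, Σy = 38.4, Σx² = 237.4, Σy² = 219.56, Σxy = 224.51
nΣxy − ΣxΣy = 1571.57 − 1489.92 = 81.65
nΣx² − (Σx)² = 1661.8 − 1505.44 = 156.36; nΣy² − (Σy)² = 1536.92 − 1474.56 = 62.36
r = 81.65 / √(156.36 × 62.36) = 81.65 / 98.7452 ≈ 0.827

0.827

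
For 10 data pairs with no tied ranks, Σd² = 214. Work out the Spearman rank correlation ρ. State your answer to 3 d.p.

-0.297

ρ = 1 − 6Σd² / [n(n²−1)] = 1 − 6×214 / (10×99)
  = 1 − 1284/990 = 1 − 1.2970 ≈ -0.297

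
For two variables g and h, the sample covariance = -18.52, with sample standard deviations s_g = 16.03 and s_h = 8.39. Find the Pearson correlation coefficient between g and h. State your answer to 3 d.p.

r = Cov(g,h) / (s_g · s_h) = -18.52 / (16.03 × 8.39)
  = -18.52 / 134.4917 ≈ -0.138

-0.138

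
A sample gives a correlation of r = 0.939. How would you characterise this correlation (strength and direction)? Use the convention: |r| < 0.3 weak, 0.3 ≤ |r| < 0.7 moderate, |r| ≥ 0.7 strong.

strong positive

r = 0.939 > 0 so the relationship is positive.
|r| = 0.939, which falls in the strong range.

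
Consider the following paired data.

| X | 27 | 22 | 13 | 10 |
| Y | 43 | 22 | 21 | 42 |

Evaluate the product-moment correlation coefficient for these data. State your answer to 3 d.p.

0.119

n = 4, ΣX = 72, ΣY = 128, ΣX² = 1482, ΣY² = 4538, ΣXY = 2338
nΣXY − ΣXΣY = 9352 − 9216 = 136
nΣX² − (ΣX)² = 5928 − 5184 = 744; nΣY² − (ΣY)² = 18152 − 16384 = 1768
r = 136 / √(744 × 1768) = 136 / 1146.9054 ≈ 0.119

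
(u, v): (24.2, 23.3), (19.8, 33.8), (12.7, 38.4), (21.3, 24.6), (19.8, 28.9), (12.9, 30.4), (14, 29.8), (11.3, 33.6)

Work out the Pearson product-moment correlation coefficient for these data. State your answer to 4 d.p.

-0.7256

n = 8, Σu = 136, Σv = 242.8, Σu² = 2474.8, Σv² = 7541.42, Σuv = 4006.02
nΣuv − ΣuΣv = 32048.16 − 33020.8 = -972.64
nΣu² − (Σu)² = 19798.4 − 18496 = 1302.4; nΣv² − (Σv)² = 60331.36 − 58951.84 = 1379.52
r = -972.64 / √(1302.4 × 1379.52) = -972.64 / 1340.4055 ≈ -0.7256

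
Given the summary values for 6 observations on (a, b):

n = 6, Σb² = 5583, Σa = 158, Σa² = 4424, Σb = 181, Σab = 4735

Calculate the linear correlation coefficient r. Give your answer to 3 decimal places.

r = (nΣab − ΣaΣb) / √[(nΣa² − (Σa)²)(nΣb² − (Σb)²)]
Numerator: 6×4735 − 158×181 = -188
Denominator: √[(26544 − 24964)(33498 − 32761)] = √[1580 × 737] = 1079.1015
r = -188 / 1079.1015 ≈ -0.174

-0.174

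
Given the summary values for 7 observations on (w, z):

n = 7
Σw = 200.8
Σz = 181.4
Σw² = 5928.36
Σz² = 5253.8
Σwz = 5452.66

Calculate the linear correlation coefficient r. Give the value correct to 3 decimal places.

r = (nΣwz − ΣwΣz) / √[(nΣw² − (Σw)²)(nΣz² − (Σz)²)]
Numerator: 7×5452.66 − 200.8×181.4 = 1743.5
Denominator: √[(41498.52 − 40320.64)(36776.6 − 32905.96)] = √[1177.88 × 3870.64] = 2135.2165
r = 1743.5 / 2135.2165 ≈ 0.817

0.817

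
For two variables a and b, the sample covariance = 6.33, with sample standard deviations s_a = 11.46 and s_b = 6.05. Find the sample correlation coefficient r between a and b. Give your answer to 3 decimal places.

0.091

r = Cov(a,b) / (s_a · s_b) = 6.33 / (11.46 × 6.05)
  = 6.33 / 69.3330 ≈ 0.091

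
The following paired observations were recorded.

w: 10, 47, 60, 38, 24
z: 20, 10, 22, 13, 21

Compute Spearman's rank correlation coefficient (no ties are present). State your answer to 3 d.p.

Rank w: 1, 4, 5, 3, 2
Rank z: 3, 1, 5, 2, 4
d = rank(w) − rank(z): -2, 3, 0, 1, -2; Σd² = 18
ρ = 1 − 6Σd² / [n(n²−1)] = 1 − 6×18 / (5×24) = 1 − 108/120 ≈ 0.100

0.100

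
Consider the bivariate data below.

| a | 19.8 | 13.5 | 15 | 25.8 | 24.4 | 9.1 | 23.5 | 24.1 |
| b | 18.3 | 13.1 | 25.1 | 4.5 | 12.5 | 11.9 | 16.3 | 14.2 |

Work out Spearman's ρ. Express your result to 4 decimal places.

Rank a: 4, 2, 3, 8, 7, 1, 5, 6
Rank b: 7, 4, 8, 1, 3, 2, 6, 5
d = rank(a) − rank(b): -3, -2, -5, 7, 4, -1, -1, 1; Σd² = 106
ρ = 1 − 6Σd² / [n(n²−1)] = 1 − 6×106 / (8×63) = 1 − 636/504 ≈ -0.2619

-0.2619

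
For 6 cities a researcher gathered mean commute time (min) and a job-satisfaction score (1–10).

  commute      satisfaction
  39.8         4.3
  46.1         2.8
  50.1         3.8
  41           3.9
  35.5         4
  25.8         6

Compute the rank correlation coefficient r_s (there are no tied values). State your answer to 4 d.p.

-0.8857

Rank commute: 3, 5, 6, 4, 2, 1
Rank satisfaction: 5, 1, 2, 3, 4, 6
d = rank(commute) − rank(satisfaction): -2, 4, 4, 1, -2, -5; Σd² = 66
ρ = 1 − 6Σd² / [n(n²−1)] = 1 − 6×66 / (6×35) = 1 − 396/210 ≈ -0.8857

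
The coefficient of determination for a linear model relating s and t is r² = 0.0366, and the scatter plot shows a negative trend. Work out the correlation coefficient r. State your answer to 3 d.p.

-0.191

|r| = √0.0366 = 0.191
The association is negative, so r = −0.191.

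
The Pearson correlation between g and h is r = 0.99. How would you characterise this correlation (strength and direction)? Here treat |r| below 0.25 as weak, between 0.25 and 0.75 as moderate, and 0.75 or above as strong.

strong positive

r = 0.99 > 0 so the relationship is positive.
|r| = 0.99, which falls in the strong range.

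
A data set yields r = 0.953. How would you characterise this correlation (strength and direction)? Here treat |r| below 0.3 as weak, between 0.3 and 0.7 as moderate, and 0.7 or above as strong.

r = 0.953 > 0 so the relationship is positive.
|r| = 0.953, which falls in the strong range.

strong positive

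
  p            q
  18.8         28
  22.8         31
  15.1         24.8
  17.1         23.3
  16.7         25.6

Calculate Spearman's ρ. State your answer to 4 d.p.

0.7000

Rank p: 4, 5, 1, 3, 2
Rank q: 4, 5, 2, 1, 3
d = rank(p) − rank(q): 0, 0, -1, 2, -1; Σd² = 6
ρ = 1 − 6Σd² / [n(n²−1)] = 1 − 6×6 / (5×24) = 1 − 36/120 ≈ 0.7000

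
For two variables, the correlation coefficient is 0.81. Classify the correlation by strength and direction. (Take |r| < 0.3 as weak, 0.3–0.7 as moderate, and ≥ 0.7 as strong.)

strong positive

r = 0.81 > 0 so the relationship is positive.
|r| = 0.81, which falls in the strong range.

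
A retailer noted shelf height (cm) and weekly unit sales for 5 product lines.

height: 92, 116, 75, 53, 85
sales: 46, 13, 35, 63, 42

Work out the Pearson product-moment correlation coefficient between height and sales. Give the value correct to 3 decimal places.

-0.883

n = 5, Σx = 421, Σy = 199, Σx² = 37579, Σy² = 9243, Σxy = 15274
nΣxy − ΣxΣy = 76370 − 83779 = -7409
nΣx² − (Σx)² = 187895 − 177241 = 10654; nΣy² − (Σy)² = 46215 − 39601 = 6614
r = -7409 / √(10654 × 6614) = -7409 / 8394.3765 ≈ -0.883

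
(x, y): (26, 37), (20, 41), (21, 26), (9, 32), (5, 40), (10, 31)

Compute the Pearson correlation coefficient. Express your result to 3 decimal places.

-0.056

n = 6, Σx = 91, Σy = 207, Σx² = 1723, Σy² = 7311, Σxy = 3126
nΣxy − ΣxΣy = 18756 − 18837 = -81
nΣx² − (Σx)² = 10338 − 8281 = 2057; nΣy² − (Σy)² = 43866 − 42849 = 1017
r = -81 / √(2057 × 1017) = -81 / 1446.3641 ≈ -0.056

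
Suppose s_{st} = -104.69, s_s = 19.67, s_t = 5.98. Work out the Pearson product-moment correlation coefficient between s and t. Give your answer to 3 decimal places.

r = Cov(s,t) / (s_s · s_t) = -104.69 / (19.67 × 5.98)
  = -104.69 / 117.6266 ≈ -0.890

-0.890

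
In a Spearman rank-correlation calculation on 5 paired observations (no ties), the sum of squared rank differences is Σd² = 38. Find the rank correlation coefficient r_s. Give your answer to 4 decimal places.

ρ = 1 − 6Σd² / [n(n²−1)] = 1 − 6×38 / (5×24)
  = 1 − 228/120 = 1 − 1.90000 ≈ -0.9000

-0.9000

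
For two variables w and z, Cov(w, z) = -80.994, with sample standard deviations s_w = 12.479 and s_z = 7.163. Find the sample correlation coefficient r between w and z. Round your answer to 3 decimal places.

-0.906

r = Cov(w,z) / (s_w · s_z) = -80.994 / (12.479 × 7.163)
  = -80.994 / 89.3871 ≈ -0.906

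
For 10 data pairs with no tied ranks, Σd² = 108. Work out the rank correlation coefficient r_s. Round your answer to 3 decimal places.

0.345

ρ = 1 − 6Σd² / [n(n²−1)] = 1 − 6×108 / (10×99)
  = 1 − 648/990 = 1 − 0.6545 ≈ 0.345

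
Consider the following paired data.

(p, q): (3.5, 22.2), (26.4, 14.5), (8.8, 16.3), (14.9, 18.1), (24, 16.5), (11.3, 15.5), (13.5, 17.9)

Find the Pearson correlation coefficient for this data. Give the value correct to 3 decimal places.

-0.684

n = 7, Σp = 102.4, Σq = 121, Σp² = 1894.6, Σq² = 2129.3, Σpq = 1686.43
nΣpq − ΣpΣq = 11805.01 − 12390.4 = -585.39
nΣp² − (Σp)² = 13262.2 − 10485.76 = 2776.44; nΣq² − (Σq)² = 14905.1 − 14641 = 264.1
r = -585.39 / √(2776.44 × 264.1) = -585.39 / 856.3047 ≈ -0.684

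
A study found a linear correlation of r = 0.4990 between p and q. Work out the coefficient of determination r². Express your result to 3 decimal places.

0.249

r² = (0.4990)² = 0.249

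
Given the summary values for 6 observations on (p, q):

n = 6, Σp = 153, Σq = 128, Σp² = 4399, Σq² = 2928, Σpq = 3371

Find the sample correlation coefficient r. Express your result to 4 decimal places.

r = (nΣpq − ΣpΣq) / √[(nΣp² − (Σp)²)(nΣq² − (Σq)²)]
Numerator: 6×3371 − 153×128 = 642
Denominator: √[(26394 − 23409)(17568 − 16384)] = √[2985 × 1184] = 1879.9574
r = 642 / 1879.9574 ≈ 0.3415

0.3415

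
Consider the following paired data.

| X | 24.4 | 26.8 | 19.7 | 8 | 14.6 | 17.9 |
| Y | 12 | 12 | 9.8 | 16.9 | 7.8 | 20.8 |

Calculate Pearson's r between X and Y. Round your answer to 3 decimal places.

-0.267

n = 6, ΣX = 111.4, ΣY = 79.3, ΣX² = 2299.26, ΣY² = 1163.13, ΣXY = 1428.86
nΣXY − ΣXΣY = 8573.16 − 8834.02 = -260.86
nΣX² − (ΣX)² = 13795.56 − 12409.96 = 1385.6; nΣY² − (ΣY)² = 6978.78 − 6288.49 = 690.29
r = -260.86 / √(1385.6 × 690.29) = -260.86 / 977.9907 ≈ -0.267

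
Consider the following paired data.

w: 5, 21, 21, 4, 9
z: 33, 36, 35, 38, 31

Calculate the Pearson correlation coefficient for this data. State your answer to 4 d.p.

0.1208

n = 5, Σw = 60, Σz = 173, Σw² = 1004, Σz² = 6015, Σwz = 2087
nΣwz − ΣwΣz = 10435 − 10380 = 55
nΣw² − (Σw)² = 5020 − 3600 = 1420; nΣz² − (Σz)² = 30075 − 29929 = 146
r = 55 / √(1420 × 146) = 55 / 455.3241 ≈ 0.1208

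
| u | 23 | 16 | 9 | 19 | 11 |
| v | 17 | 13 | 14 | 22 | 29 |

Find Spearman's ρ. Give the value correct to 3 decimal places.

Rank u: 5, 3, 1, 4, 2
Rank v: 3, 1, 2, 4, 5
d = rank(u) − rank(v): 2, 2, -1, 0, -3; Σd² = 18
ρ = 1 − 6Σd² / [n(n²−1)] = 1 − 6×18 / (5×24) = 1 − 108/120 ≈ 0.100

0.100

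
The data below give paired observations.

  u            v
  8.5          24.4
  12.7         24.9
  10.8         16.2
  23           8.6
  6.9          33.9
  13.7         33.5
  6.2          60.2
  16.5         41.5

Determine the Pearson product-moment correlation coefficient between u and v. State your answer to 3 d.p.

n = 8, Σu = 98.3, Σv = 243.2, Σu² = 1425.17, Σv² = 9169.52, Σuv = 2647.24
nΣuv − ΣuΣv = 21177.92 − 23906.56 = -2728.64
nΣu² − (Σu)² = 11401.36 − 9662.89 = 1738.47; nΣv² − (Σv)² = 73356.16 − 59146.24 = 14209.92
r = -2728.64 / √(1738.47 × 14209.92) = -2728.64 / 4970.2635 ≈ -0.549

-0.549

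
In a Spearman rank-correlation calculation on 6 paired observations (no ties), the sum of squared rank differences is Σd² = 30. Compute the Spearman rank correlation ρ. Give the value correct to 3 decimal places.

0.143

ρ = 1 − 6Σd² / [n(n²−1)] = 1 − 6×30 / (6×35)
  = 1 − 180/210 = 1 − 0.8571 ≈ 0.143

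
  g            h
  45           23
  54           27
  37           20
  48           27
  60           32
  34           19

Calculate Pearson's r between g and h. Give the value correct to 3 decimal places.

0.975

n = 6, Σg = 278, Σh = 148, Σg² = 13370, Σh² = 3772, Σgh = 7095
nΣgh − ΣgΣh = 42570 − 41144 = 1426
nΣg² − (Σg)² = 80220 − 77284 = 2936; nΣh² − (Σh)² = 22632 − 21904 = 728
r = 1426 / √(2936 × 728) = 1426 / 1461.9877 ≈ 0.975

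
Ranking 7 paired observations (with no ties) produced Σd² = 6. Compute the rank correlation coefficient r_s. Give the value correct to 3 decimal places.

0.893

ρ = 1 − 6Σd² / [n(n²−1)] = 1 − 6×6 / (7×48)
  = 1 − 36/336 = 1 − 0.1071 ≈ 0.893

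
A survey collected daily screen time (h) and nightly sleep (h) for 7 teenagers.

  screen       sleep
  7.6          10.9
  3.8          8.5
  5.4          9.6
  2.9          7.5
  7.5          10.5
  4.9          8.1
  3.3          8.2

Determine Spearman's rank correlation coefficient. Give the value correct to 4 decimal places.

0.8929

Rank screen: 7, 3, 5, 1, 6, 4, 2
Rank sleep: 7, 4, 5, 1, 6, 2, 3
d = rank(screen) − rank(sleep): 0, -1, 0, 0, 0, 2, -1; Σd² = 6
ρ = 1 − 6Σd² / [n(n²−1)] = 1 − 6×6 / (7×48) = 1 − 36/336 ≈ 0.8929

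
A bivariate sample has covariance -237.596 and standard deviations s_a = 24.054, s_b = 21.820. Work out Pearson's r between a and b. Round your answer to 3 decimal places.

r = Cov(a,b) / (s_a · s_b) = -237.596 / (24.054 × 21.820)
  = -237.596 / 524.8583 ≈ -0.453

-0.453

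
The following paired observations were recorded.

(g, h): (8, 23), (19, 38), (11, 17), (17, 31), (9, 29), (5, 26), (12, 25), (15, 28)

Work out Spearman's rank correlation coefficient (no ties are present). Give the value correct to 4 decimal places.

Rank g: 2, 8, 4, 7, 3, 1, 5, 6
Rank h: 2, 8, 1, 7, 6, 4, 3, 5
d = rank(g) − rank(h): 0, 0, 3, 0, -3, -3, 2, 1; Σd² = 32
ρ = 1 − 6Σd² / [n(n²−1)] = 1 − 6×32 / (8×63) = 1 − 192/504 ≈ 0.6190

0.6190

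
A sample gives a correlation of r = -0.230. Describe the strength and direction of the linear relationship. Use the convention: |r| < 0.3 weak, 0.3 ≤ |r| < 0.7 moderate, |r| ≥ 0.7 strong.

weak negative

r = -0.230 < 0 so the relationship is negative.
|r| = 0.230, which falls in the weak range.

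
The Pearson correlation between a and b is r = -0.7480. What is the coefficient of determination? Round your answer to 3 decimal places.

0.560

r² = (-0.7480)² = 0.560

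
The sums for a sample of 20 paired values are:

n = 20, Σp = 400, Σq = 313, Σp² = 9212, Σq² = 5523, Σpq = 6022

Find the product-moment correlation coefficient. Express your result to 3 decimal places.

-0.274

r = (nΣpq − ΣpΣq) / √[(nΣp² − (Σp)²)(nΣq² − (Σq)²)]
Numerator: 20×6022 − 400×313 = -4760
Denominator: √[(184240 − 160000)(110460 − 97969)] = √[24240 × 12491] = 17400.6276
r = -4760 / 17400.6276 ≈ -0.274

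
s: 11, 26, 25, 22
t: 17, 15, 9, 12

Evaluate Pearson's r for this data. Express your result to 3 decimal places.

-0.651

n = 4, Σs = 84, Σt = 53, Σs² = 1906, Σt² = 739, Σst = 1066
nΣst − ΣsΣt = 4264 − 4452 = -188
nΣs² − (Σs)² = 7624 − 7056 = 568; nΣt² − (Σt)² = 2956 − 2809 = 147
r = -188 / √(568 × 147) = -188 / 288.9567 ≈ -0.651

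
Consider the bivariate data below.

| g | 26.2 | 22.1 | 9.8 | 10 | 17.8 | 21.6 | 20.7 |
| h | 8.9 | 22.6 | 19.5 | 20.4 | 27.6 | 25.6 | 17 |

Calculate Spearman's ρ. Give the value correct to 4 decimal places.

Rank g: 7, 6, 1, 2, 3, 5, 4
Rank h: 1, 5, 3, 4, 7, 6, 2
d = rank(g) − rank(h): 6, 1, -2, -2, -4, -1, 2; Σd² = 66
ρ = 1 − 6Σd² / [n(n²−1)] = 1 − 6×66 / (7×48) = 1 − 396/336 ≈ -0.1786

-0.1786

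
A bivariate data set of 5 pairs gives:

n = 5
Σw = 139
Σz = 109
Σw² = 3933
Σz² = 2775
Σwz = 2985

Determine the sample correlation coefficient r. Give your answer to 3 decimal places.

-0.273

r = (nΣwz − ΣwΣz) / √[(nΣw² − (Σw)²)(nΣz² − (Σz)²)]
Numerator: 5×2985 − 139×109 = -226
Denominator: √[(19665 − 19321)(13875 − 11881)] = √[344 × 1994] = 828.2125
r = -226 / 828.2125 ≈ -0.273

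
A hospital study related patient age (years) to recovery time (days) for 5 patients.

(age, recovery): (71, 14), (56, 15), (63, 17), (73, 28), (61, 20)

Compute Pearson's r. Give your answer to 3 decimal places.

0.488

n = 5, Σx = 324, Σy = 94, Σx² = 21196, Σy² = 1894, Σxy = 6169
nΣxy − ΣxΣy = 30845 − 30456 = 389
nΣx² − (Σx)² = 105980 − 104976 = 1004; nΣy² − (Σy)² = 9470 − 8836 = 634
r = 389 / √(1004 × 634) = 389 / 797.8321 ≈ 0.488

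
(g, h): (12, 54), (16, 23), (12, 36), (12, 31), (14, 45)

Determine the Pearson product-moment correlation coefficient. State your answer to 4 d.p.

-0.5187

n = 5, Σg = 66, Σh = 189, Σg² = 884, Σh² = 7727, Σgh = 2450
nΣgh − ΣgΣh = 12250 − 12474 = -224
nΣg² − (Σg)² = 4420 − 4356 = 64; nΣh² − (Σh)² = 38635 − 35721 = 2914
r = -224 / √(64 × 2914) = -224 / 431.8518 ≈ -0.5187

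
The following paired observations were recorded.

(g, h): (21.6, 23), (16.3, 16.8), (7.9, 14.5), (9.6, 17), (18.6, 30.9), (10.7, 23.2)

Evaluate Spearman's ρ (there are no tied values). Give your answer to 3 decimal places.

0.600

Rank g: 6, 4, 1, 2, 5, 3
Rank h: 4, 2, 1, 3, 6, 5
d = rank(g) − rank(h): 2, 2, 0, -1, -1, -2; Σd² = 14
ρ = 1 − 6Σd² / [n(n²−1)] = 1 − 6×14 / (6×35) = 1 − 84/210 ≈ 0.600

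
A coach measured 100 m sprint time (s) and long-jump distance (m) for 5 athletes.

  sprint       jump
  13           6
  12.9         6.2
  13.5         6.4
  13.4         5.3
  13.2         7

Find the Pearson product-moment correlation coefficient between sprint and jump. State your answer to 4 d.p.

n = 5, Σx = 66, Σy = 30.9, Σx² = 871.46, Σy² = 192.49, Σxy = 407.8
nΣxy − ΣxΣy = 2039 − 2039.4 = -0.4
nΣx² − (Σx)² = 4357.3 − 4356 = 1.3; nΣy² − (Σy)² = 962.45 − 954.81 = 7.64
r = -0.4 / √(1.3 × 7.64) = -0.4 / 3.1515 ≈ -0.1269

-0.1269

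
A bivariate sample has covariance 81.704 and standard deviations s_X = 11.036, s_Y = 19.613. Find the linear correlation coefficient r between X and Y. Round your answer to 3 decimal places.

r = Cov(X,Y) / (s_X · s_Y) = 81.704 / (11.036 × 19.613)
  = 81.704 / 216.4491 ≈ 0.377

0.377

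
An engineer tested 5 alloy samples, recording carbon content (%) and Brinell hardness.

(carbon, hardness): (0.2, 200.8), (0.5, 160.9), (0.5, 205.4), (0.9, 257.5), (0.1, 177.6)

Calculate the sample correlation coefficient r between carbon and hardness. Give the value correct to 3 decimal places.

0.695

n = 5, Σx = 2.2, Σy = 1002.2, Σx² = 1.36, Σy² = 206246.62, Σxy = 472.82
nΣxy − ΣxΣy = 2364.1 − 2204.84 = 159.26
nΣx² − (Σx)² = 6.8 − 4.84 = 1.96; nΣy² − (Σy)² = 1031233.1 − 1004404.84 = 26828.26
r = 159.26 / √(1.96 × 26828.26) = 159.26 / 229.3107 ≈ 0.695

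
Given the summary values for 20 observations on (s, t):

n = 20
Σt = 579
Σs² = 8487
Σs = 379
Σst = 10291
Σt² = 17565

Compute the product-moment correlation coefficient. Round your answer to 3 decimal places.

-0.665

r = (nΣst − ΣsΣt) / √[(nΣs² − (Σs)²)(nΣt² − (Σt)²)]
Numerator: 20×10291 − 379×579 = -13621
Denominator: √[(169740 − 143641)(351300 − 335241)] = √[26099 × 16059] = 20472.5143
r = -13621 / 20472.5143 ≈ -0.665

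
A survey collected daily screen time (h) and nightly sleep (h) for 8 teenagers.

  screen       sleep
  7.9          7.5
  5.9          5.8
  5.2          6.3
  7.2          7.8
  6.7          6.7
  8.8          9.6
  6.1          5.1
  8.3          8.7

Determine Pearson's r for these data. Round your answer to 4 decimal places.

n = 8, Σx = 56.1, Σy = 57.5, Σx² = 404.53, Σy² = 429.17, Σxy = 415.08
nΣxy − ΣxΣy = 3320.64 − 3225.75 = 94.89
nΣx² − (Σx)² = 3236.24 − 3147.21 = 89.03; nΣy² − (Σy)² = 3433.36 − 3306.25 = 127.11
r = 94.89 / √(89.03 × 127.11) = 94.89 / 106.3795 ≈ 0.8920

0.8920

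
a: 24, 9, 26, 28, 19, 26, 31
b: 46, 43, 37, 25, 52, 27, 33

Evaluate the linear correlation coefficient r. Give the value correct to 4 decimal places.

n = 7, Σa = 163, Σb = 263, Σa² = 4115, Σb² = 10481, Σab = 5866
nΣab − ΣaΣb = 41062 − 42869 = -1807
nΣa² − (Σa)² = 28805 − 26569 = 2236; nΣb² − (Σb)² = 73367 − 69169 = 4198
r = -1807 / √(2236 × 4198) = -1807 / 3063.7768 ≈ -0.5898

-0.5898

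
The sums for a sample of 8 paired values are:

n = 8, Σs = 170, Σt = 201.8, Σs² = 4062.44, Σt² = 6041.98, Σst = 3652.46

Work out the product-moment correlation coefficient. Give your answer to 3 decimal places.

r = (nΣst − ΣsΣt) / √[(nΣs² − (Σs)²)(nΣt² − (Σt)²)]
Numerator: 8×3652.46 − 170×201.8 = -5086.32
Denominator: √[(32499.52 − 28900)(48335.84 − 40723.24)] = √[3599.52 × 7612.6] = 5234.6639
r = -5086.32 / 5234.6639 ≈ -0.972

-0.972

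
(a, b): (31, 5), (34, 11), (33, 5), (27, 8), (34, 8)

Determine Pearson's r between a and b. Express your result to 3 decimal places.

0.182

n = 5, Σa = 159, Σb = 37, Σa² = 5091, Σb² = 299, Σab = 1182
nΣab − ΣaΣb = 5910 − 5883 = 27
nΣa² − (Σa)² = 25455 − 25281 = 174; nΣb² − (Σb)² = 1495 − 1369 = 126
r = 27 / √(174 × 126) = 27 / 148.0676 ≈ 0.182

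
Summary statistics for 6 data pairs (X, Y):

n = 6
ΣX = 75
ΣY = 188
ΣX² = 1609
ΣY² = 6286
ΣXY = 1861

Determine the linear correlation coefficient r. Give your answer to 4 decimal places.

-0.9491

r = (nΣXY − ΣXΣY) / √[(nΣX² − (ΣX)²)(nΣY² − (ΣY)²)]
Numerator: 6×1861 − 75×188 = -2934
Denominator: √[(9654 − 5625)(37716 − 35344)] = √[4029 × 2372] = 3091.4055
r = -2934 / 3091.4055 ≈ -0.9491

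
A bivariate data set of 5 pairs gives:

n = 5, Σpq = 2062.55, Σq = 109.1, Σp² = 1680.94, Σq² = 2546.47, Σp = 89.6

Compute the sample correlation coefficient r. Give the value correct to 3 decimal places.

r = (nΣpq − ΣpΣq) / √[(nΣp² − (Σp)²)(nΣq² − (Σq)²)]
Numerator: 5×2062.55 − 89.6×109.1 = 537.39
Denominator: √[(8404.7 − 8028.16)(12732.35 − 11902.81)] = √[376.54 × 829.54] = 558.8873
r = 537.39 / 558.8873 ≈ 0.962

0.962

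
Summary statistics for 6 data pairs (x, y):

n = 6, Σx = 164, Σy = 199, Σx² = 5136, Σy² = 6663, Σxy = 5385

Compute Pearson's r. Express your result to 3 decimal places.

r = (nΣxy − ΣxΣy) / √[(nΣx² − (Σx)²)(nΣy² − (Σy)²)]
Numerator: 6×5385 − 164×199 = -326
Denominator: √[(30816 − 26896)(39978 − 39601)] = √[3920 × 377] = 1215.6644
r = -326 / 1215.6644 ≈ -0.268

-0.268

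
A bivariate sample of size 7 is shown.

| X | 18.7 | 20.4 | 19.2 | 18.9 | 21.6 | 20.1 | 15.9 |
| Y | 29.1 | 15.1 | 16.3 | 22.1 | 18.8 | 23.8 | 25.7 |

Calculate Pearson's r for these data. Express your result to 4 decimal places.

n = 7, ΣX = 134.8, ΣY = 150.9, ΣX² = 2615.08, ΣY² = 3409.29, ΣXY = 2875.95
nΣXY − ΣXΣY = 20131.65 − 20341.32 = -209.67
nΣX² − (ΣX)² = 18305.56 − 18171.04 = 134.52; nΣY² − (ΣY)² = 23865.03 − 22770.81 = 1094.22
r = -209.67 / √(134.52 × 1094.22) = -209.67 / 383.6593 ≈ -0.5465

-0.5465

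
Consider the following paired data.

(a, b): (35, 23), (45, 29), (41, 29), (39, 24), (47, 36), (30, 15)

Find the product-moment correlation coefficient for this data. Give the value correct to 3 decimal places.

n = 6, Σa = 237, Σb = 156, Σa² = 9561, Σb² = 4308, Σab = 6377
nΣab − ΣaΣb = 38262 − 36972 = 1290
nΣa² − (Σa)² = 57366 − 56169 = 1197; nΣb² − (Σb)² = 25848 − 24336 = 1512
r = 1290 / √(1197 × 1512) = 1290 / 1345.3119 ≈ 0.959

0.959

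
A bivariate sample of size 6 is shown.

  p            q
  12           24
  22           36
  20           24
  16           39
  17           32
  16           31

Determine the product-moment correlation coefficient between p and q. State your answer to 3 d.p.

n = 6, Σp = 103, Σq = 186, Σp² = 1829, Σq² = 5954, Σpq = 3224
nΣpq − ΣpΣq = 19344 − 19158 = 186
nΣp² − (Σp)² = 10974 − 10609 = 365; nΣq² − (Σq)² = 35724 − 34596 = 1128
r = 186 / √(365 × 1128) = 186 / 641.6541 ≈ 0.290

0.290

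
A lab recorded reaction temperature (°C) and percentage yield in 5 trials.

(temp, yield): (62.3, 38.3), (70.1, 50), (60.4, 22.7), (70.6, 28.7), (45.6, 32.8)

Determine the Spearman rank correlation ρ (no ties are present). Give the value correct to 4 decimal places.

0.2000

Rank temp: 3, 4, 2, 5, 1
Rank yield: 4, 5, 1, 2, 3
d = rank(temp) − rank(yield): -1, -1, 1, 3, -2; Σd² = 16
ρ = 1 − 6Σd² / [n(n²−1)] = 1 − 6×16 / (5×24) = 1 − 96/120 ≈ 0.2000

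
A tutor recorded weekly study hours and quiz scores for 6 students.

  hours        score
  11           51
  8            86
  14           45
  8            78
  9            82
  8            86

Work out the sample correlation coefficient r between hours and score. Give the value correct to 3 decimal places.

n = 6, Σx = 58, Σy = 428, Σx² = 590, Σy² = 32226, Σxy = 3929
nΣxy − ΣxΣy = 23574 − 24824 = -1250
nΣx² − (Σx)² = 3540 − 3364 = 176; nΣy² − (Σy)² = 193356 − 183184 = 10172
r = -1250 / √(176 × 10172) = -1250 / 1338.0105 ≈ -0.934

-0.934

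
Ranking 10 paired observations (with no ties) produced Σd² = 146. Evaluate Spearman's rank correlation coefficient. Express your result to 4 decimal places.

ρ = 1 − 6Σd² / [n(n²−1)] = 1 − 6×146 / (10×99)
  = 1 − 876/990 = 1 − 0.88485 ≈ 0.1152

0.1152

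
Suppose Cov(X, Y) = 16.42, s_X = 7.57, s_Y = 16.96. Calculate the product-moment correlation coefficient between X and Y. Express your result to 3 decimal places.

0.128

r = Cov(X,Y) / (s_X · s_Y) = 16.42 / (7.57 × 16.96)
  = 16.42 / 128.3872 ≈ 0.128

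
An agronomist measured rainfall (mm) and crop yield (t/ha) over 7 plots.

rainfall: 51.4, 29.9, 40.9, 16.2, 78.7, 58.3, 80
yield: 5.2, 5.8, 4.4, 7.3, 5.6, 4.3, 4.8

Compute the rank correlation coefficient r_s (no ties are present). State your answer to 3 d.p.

-0.536

Rank rainfall: 4, 2, 3, 1, 6, 5, 7
Rank yield: 4, 6, 2, 7, 5, 1, 3
d = rank(rainfall) − rank(yield): 0, -4, 1, -6, 1, 4, 4; Σd² = 86
ρ = 1 − 6Σd² / [n(n²−1)] = 1 − 6×86 / (7×48) = 1 − 516/336 ≈ -0.536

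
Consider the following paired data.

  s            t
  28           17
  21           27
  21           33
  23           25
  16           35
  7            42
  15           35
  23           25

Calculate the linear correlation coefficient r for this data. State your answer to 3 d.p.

n = 8, Σs = 154, Σt = 239, Σs² = 3254, Σt² = 7571, Σst = 4265
nΣst − ΣsΣt = 34120 − 36806 = -2686
nΣs² − (Σs)² = 26032 − 23716 = 2316; nΣt² − (Σt)² = 60568 − 57121 = 3447
r = -2686 / √(2316 × 3447) = -2686 / 2825.4649 ≈ -0.951

-0.951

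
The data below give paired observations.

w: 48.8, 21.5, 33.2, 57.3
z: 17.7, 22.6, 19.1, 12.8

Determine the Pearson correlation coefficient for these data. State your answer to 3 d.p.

n = 4, Σw = 160.8, Σz = 72.2, Σw² = 7229.22, Σz² = 1352.7, Σwz = 2717.22
nΣwz − ΣwΣz = 10868.88 − 11609.76 = -740.88
nΣw² − (Σw)² = 28916.88 − 25856.64 = 3060.24; nΣz² − (Σz)² = 5410.8 − 5212.84 = 197.96
r = -740.88 / √(3060.24 × 197.96) = -740.88 / 778.3348 ≈ -0.952

-0.952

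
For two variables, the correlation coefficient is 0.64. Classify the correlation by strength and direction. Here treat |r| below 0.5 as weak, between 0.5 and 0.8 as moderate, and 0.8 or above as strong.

r = 0.64 > 0 so the relationship is positive.
|r| = 0.64, which falls in the moderate range.

moderate positive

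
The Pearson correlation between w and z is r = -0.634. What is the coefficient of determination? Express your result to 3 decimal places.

0.402

r² = (-0.634)² = 0.402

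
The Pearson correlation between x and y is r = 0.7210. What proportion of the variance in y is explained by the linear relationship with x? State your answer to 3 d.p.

0.520

r² = (0.7210)² = 0.520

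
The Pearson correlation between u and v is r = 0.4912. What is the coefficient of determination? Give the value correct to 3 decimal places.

r² = (0.4912)² = 0.241

0.241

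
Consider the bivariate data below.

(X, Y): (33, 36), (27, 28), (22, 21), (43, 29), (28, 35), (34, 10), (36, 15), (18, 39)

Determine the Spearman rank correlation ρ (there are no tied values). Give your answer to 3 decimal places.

-0.405

Rank X: 5, 3, 2, 8, 4, 6, 7, 1
Rank Y: 7, 4, 3, 5, 6, 1, 2, 8
d = rank(X) − rank(Y): -2, -1, -1, 3, -2, 5, 5, -7; Σd² = 118
ρ = 1 − 6Σd² / [n(n²−1)] = 1 − 6×118 / (8×63) = 1 − 708/504 ≈ -0.405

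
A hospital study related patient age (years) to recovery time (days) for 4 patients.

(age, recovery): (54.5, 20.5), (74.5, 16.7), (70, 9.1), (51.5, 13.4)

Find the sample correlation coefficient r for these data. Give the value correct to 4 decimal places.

-0.3047

n = 4, Σx = 250.5, Σy = 59.7, Σx² = 16072.75, Σy² = 961.51, Σxy = 3688.5
nΣxy − ΣxΣy = 14754 − 14954.85 = -200.85
nΣx² − (Σx)² = 64291 − 62750.25 = 1540.75; nΣy² − (Σy)² = 3846.04 − 3564.09 = 281.95
r = -200.85 / √(1540.75 × 281.95) = -200.85 / 659.1013 ≈ -0.3047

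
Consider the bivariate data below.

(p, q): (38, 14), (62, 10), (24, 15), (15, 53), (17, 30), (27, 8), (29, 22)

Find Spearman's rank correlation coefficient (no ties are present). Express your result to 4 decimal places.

Rank p: 6, 7, 3, 1, 2, 4, 5
Rank q: 3, 2, 4, 7, 6, 1, 5
d = rank(p) − rank(q): 3, 5, -1, -6, -4, 3, 0; Σd² = 96
ρ = 1 − 6Σd² / [n(n²−1)] = 1 − 6×96 / (7×48) = 1 − 576/336 ≈ -0.7143

-0.7143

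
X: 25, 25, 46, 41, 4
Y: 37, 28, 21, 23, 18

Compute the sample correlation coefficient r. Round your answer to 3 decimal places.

n = 5, ΣX = 141, ΣY = 127, ΣX² = 5063, ΣY² = 3447, ΣXY = 3606
nΣXY − ΣXΣY = 18030 − 17907 = 123
nΣX² − (ΣX)² = 25315 − 19881 = 5434; nΣY² − (ΣY)² = 17235 − 16129 = 1106
r = 123 / √(5434 × 1106) = 123 / 2451.5310 ≈ 0.050

0.050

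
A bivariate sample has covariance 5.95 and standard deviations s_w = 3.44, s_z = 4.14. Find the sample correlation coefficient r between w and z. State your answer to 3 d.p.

r = Cov(w,z) / (s_w · s_z) = 5.95 / (3.44 × 4.14)
  = 5.95 / 14.2416 ≈ 0.418

0.418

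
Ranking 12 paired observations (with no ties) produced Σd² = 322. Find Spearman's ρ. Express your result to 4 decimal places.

-0.1259

ρ = 1 − 6Σd² / [n(n²−1)] = 1 − 6×322 / (12×143)
  = 1 − 1932/1716 = 1 − 1.12587 ≈ -0.1259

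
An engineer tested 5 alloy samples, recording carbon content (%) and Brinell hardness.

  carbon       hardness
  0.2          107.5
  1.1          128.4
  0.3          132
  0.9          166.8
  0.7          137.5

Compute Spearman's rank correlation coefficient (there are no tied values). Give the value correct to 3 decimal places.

0.400

Rank carbon: 1, 5, 2, 4, 3
Rank hardness: 1, 2, 3, 5, 4
d = rank(carbon) − rank(hardness): 0, 3, -1, -1, -1; Σd² = 12
ρ = 1 − 6Σd² / [n(n²−1)] = 1 − 6×12 / (5×24) = 1 − 72/120 ≈ 0.400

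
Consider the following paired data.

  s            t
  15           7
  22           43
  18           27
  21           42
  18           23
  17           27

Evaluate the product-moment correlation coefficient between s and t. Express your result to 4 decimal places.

n = 6, Σs = 111, Σt = 169, Σs² = 2087, Σt² = 5649, Σst = 3292
nΣst − ΣsΣt = 19752 − 18759 = 993
nΣs² − (Σs)² = 12522 − 12321 = 201; nΣt² − (Σt)² = 33894 − 28561 = 5333
r = 993 / √(201 × 5333) = 993 / 1035.3420 ≈ 0.9591

0.9591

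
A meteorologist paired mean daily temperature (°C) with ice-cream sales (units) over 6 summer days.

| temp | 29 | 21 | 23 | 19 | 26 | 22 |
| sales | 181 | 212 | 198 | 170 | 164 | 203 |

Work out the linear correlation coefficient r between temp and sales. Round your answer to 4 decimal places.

n = 6, Σx = 140, Σy = 1128, Σx² = 3332, Σy² = 213914, Σxy = 26215
nΣxy − ΣxΣy = 157290 − 157920 = -630
nΣx² − (Σx)² = 19992 − 19600 = 392; nΣy² − (Σy)² = 1283484 − 1272384 = 11100
r = -630 / √(392 × 11100) = -630 / 2085.9530 ≈ -0.3020

-0.3020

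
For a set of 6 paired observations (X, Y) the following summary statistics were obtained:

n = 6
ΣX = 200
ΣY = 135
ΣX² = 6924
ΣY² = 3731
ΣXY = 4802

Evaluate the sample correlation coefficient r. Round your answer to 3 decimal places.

0.715

r = (nΣXY − ΣXΣY) / √[(nΣX² − (ΣX)²)(nΣY² − (ΣY)²)]
Numerator: 6×4802 − 200×135 = 1812
Denominator: √[(41544 − 40000)(22386 − 18225)] = √[1544 × 4161] = 2534.6763
r = 1812 / 2534.6763 ≈ 0.715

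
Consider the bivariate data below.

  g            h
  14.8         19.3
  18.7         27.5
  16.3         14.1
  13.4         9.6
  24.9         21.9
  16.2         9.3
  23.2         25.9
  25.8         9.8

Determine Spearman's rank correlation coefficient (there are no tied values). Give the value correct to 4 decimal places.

0.4048

Rank g: 2, 5, 4, 1, 7, 3, 6, 8
Rank h: 5, 8, 4, 2, 6, 1, 7, 3
d = rank(g) − rank(h): -3, -3, 0, -1, 1, 2, -1, 5; Σd² = 50
ρ = 1 − 6Σd² / [n(n²−1)] = 1 − 6×50 / (8×63) = 1 − 300/504 ≈ 0.4048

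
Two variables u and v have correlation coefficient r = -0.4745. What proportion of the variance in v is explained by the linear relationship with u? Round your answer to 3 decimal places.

0.225

r² = (-0.4745)² = 0.225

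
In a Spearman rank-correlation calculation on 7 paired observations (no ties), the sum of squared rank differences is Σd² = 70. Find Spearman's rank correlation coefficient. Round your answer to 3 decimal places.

ρ = 1 − 6Σd² / [n(n²−1)] = 1 − 6×70 / (7×48)
  = 1 − 420/336 = 1 − 1.2500 ≈ -0.250

-0.250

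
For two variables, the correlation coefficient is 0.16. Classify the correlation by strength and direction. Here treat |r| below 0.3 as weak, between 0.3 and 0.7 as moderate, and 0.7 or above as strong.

r = 0.16 > 0 so the relationship is positive.
|r| = 0.16, which falls in the weak range.

weak positive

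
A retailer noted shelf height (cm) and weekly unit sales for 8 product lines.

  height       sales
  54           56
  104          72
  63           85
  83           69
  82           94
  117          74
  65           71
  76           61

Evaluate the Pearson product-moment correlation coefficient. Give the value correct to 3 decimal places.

0.199

n = 8, Σx = 644, Σy = 582, Σx² = 55004, Σy² = 43380, Σxy = 47211
nΣxy − ΣxΣy = 377688 − 374808 = 2880
nΣx² − (Σx)² = 440032 − 414736 = 25296; nΣy² − (Σy)² = 347040 − 338724 = 8316
r = 2880 / √(25296 × 8316) = 2880 / 14503.8456 ≈ 0.199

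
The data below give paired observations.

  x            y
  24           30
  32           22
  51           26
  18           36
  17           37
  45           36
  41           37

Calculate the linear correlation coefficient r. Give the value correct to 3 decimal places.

-0.268

n = 7, Σx = 228, Σy = 224, Σx² = 8520, Σy² = 7390, Σxy = 7164
nΣxy − ΣxΣy = 50148 − 51072 = -924
nΣx² − (Σx)² = 59640 − 51984 = 7656; nΣy² − (Σy)² = 51730 − 50176 = 1554
r = -924 / √(7656 × 1554) = -924 / 3449.2643 ≈ -0.268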